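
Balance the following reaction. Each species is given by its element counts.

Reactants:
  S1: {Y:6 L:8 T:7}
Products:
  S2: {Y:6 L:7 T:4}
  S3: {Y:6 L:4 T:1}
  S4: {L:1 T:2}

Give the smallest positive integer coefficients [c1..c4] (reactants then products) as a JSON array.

Coefficients: [3, 2, 1, 6]

Y: 3·6 = 18 | 2·6+1·6+6·0 = 18
L: 3·8 = 24 | 2·7+1·4+6·1 = 24
T: 3·7 = 21 | 2·4+1·1+6·2 = 21
gcd(3,2,1,6) = 1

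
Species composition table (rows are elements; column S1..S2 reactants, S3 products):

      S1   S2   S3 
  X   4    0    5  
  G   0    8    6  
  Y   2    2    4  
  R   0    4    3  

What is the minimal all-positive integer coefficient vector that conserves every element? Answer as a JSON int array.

Coefficients: [5, 3, 4]

X: 5·4+3·0 = 20 | 4·5 = 20
G: 5·0+3·8 = 24 | 4·6 = 24
Y: 5·2+3·2 = 16 | 4·4 = 16
R: 5·0+3·4 = 12 | 4·3 = 12
gcd(5,3,4) = 1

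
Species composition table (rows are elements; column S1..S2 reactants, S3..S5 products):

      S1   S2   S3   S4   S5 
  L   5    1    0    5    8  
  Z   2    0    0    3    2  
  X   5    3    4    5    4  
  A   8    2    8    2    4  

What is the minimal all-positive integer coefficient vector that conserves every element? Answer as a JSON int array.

L: 6·5+4·1 = 34 | 5·0+2·5+3·8 = 34
Z: 6·2+4·0 = 12 | 5·0+2·3+3·2 = 12
X: 6·5+4·3 = 42 | 5·4+2·5+3·4 = 42
A: 6·8+4·2 = 56 | 5·8+2·2+3·4 = 56
gcd(6,4,5,2,3) = 1

Coefficients: [6, 4, 5, 2, 3]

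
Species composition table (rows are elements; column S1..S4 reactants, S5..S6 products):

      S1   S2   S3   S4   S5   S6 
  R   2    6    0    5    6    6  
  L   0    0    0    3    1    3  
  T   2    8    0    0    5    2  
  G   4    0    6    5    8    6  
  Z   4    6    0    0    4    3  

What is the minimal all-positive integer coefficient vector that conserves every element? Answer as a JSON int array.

R: 3·2+4·6+5·0+6·5 = 60 | 6·6+4·6 = 60
L: 3·0+4·0+5·0+6·3 = 18 | 6·1+4·3 = 18
T: 3·2+4·8+5·0+6·0 = 38 | 6·5+4·2 = 38
G: 3·4+4·0+5·6+6·5 = 72 | 6·8+4·6 = 72
Z: 3·4+4·6+5·0+6·0 = 36 | 6·4+4·3 = 36
gcd(3,4,5,6,6,4) = 1

Coefficients: [3, 4, 5, 6, 6, 4]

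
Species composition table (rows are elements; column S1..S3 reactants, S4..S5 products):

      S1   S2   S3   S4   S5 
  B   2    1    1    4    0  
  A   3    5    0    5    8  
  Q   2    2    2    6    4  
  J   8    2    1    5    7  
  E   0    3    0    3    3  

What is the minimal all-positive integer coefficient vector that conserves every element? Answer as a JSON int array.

B: 1·2+4·1+6·1 = 12 | 3·4+1·0 = 12
A: 1·3+4·5+6·0 = 23 | 3·5+1·8 = 23
Q: 1·2+4·2+6·2 = 22 | 3·6+1·4 = 22
J: 1·8+4·2+6·1 = 22 | 3·5+1·7 = 22
E: 1·0+4·3+6·0 = 12 | 3·3+1·3 = 12
gcd(1,4,6,3,1) = 1

Coefficients: [1, 4, 6, 3, 1]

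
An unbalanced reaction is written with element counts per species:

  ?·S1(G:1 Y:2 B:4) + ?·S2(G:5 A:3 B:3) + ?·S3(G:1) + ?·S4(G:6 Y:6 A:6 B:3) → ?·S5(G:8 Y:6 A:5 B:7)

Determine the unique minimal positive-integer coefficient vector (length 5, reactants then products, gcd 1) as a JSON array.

Coefficients: [3, 1, 4, 2, 3]

G: 3·1+1·5+4·1+2·6 = 24 | 3·8 = 24
Y: 3·2+1·0+4·0+2·6 = 18 | 3·6 = 18
A: 3·0+1·3+4·0+2·6 = 15 | 3·5 = 15
B: 3·4+1·3+4·0+2·3 = 21 | 3·7 = 21
gcd(3,1,4,2,3) = 1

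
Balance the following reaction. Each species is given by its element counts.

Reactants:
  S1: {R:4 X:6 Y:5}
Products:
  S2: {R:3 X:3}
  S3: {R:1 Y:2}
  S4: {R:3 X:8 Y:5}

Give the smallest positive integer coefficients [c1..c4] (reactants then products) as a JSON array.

R: 5·4 = 20 | 2·3+5·1+3·3 = 20
X: 5·6 = 30 | 2·3+5·0+3·8 = 30
Y: 5·5 = 25 | 2·0+5·2+3·5 = 25
gcd(5,2,5,3) = 1

Coefficients: [5, 2, 5, 3]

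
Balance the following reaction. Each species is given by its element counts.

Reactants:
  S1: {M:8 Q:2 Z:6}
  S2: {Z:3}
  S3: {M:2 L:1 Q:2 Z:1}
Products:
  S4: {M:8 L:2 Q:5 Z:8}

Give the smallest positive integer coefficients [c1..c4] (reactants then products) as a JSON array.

M: 1·8+2·0+4·2 = 16 | 2·8 = 16
L: 1·0+2·0+4·1 = 4 | 2·2 = 4
Q: 1·2+2·0+4·2 = 10 | 2·5 = 10
Z: 1·6+2·3+4·1 = 16 | 2·8 = 16
gcd(1,2,4,2) = 1

Coefficients: [1, 2, 4, 2]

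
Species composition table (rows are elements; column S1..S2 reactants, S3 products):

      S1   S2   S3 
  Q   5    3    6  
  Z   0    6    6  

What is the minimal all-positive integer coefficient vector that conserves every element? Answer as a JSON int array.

Q: 3·5+5·3 = 30 | 5·6 = 30
Z: 3·0+5·6 = 30 | 5·6 = 30
gcd(3,5,5) = 1

Coefficients: [3, 5, 5]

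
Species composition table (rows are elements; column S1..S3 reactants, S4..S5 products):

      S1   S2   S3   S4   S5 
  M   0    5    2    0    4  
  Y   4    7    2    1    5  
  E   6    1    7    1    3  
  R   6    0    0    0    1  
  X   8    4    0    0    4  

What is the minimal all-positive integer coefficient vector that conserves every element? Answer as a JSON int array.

Coefficients: [1, 4, 2, 6, 6]

M: 1·0+4·5+2·2 = 24 | 6·0+6·4 = 24
Y: 1·4+4·7+2·2 = 36 | 6·1+6·5 = 36
E: 1·6+4·1+2·7 = 24 | 6·1+6·3 = 24
R: 1·6+4·0+2·0 = 6 | 6·0+6·1 = 6
X: 1·8+4·4+2·0 = 24 | 6·0+6·4 = 24
gcd(1,4,2,6,6) = 1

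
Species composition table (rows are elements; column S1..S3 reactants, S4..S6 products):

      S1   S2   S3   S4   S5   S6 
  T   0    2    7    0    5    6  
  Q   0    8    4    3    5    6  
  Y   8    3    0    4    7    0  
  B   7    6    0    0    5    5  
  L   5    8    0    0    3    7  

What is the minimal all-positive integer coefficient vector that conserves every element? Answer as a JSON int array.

T: 3·0+4·2+6·7 = 50 | 2·0+4·5+5·6 = 50
Q: 3·0+4·8+6·4 = 56 | 2·3+4·5+5·6 = 56
Y: 3·8+4·3+6·0 = 36 | 2·4+4·7+5·0 = 36
B: 3·7+4·6+6·0 = 45 | 2·0+4·5+5·5 = 45
L: 3·5+4·8+6·0 = 47 | 2·0+4·3+5·7 = 47
gcd(3,4,6,2,4,5) = 1

Coefficients: [3, 4, 6, 2, 4, 5]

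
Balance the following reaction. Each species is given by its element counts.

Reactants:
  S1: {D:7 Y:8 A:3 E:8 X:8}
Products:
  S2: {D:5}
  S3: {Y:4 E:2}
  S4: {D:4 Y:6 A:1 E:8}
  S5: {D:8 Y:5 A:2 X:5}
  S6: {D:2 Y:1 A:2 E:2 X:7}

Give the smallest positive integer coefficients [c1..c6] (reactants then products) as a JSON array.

Coefficients: [5, 1, 3, 3, 1, 5]

D: 5·7 = 35 | 1·5+3·0+3·4+1·8+5·2 = 35
Y: 5·8 = 40 | 1·0+3·4+3·6+1·5+5·1 = 40
A: 5·3 = 15 | 1·0+3·0+3·1+1·2+5·2 = 15
E: 5·8 = 40 | 1·0+3·2+3·8+1·0+5·2 = 40
X: 5·8 = 40 | 1·0+3·0+3·0+1·5+5·7 = 40
gcd(5,1,3,3,1,5) = 1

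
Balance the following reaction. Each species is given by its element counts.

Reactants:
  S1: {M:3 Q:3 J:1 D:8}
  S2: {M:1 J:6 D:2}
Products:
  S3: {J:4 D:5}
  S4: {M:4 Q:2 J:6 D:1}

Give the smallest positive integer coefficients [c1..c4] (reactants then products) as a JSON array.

Coefficients: [2, 6, 5, 3]

M: 2·3+6·1 = 12 | 5·0+3·4 = 12
Q: 2·3+6·0 = 6 | 5·0+3·2 = 6
J: 2·1+6·6 = 38 | 5·4+3·6 = 38
D: 2·8+6·2 = 28 | 5·5+3·1 = 28
gcd(2,6,5,3) = 1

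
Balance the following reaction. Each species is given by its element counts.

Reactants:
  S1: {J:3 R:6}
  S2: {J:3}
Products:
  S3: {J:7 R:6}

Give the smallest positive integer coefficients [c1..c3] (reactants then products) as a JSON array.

Coefficients: [3, 4, 3]

J: 3·3+4·3 = 21 | 3·7 = 21
R: 3·6+4·0 = 18 | 3·6 = 18
gcd(3,4,3) = 1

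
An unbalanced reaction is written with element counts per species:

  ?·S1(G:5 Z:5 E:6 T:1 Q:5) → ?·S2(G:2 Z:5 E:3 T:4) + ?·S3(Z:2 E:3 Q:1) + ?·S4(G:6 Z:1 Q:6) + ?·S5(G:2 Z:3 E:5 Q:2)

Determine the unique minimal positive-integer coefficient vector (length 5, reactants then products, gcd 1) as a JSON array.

G: 4·5 = 20 | 1·2+2·0+2·6+3·2 = 20
Z: 4·5 = 20 | 1·5+2·2+2·1+3·3 = 20
E: 4·6 = 24 | 1·3+2·3+2·0+3·5 = 24
T: 4·1 = 4 | 1·4+2·0+2·0+3·0 = 4
Q: 4·5 = 20 | 1·0+2·1+2·6+3·2 = 20
gcd(4,1,2,2,3) = 1

Coefficients: [4, 1, 2, 2, 3]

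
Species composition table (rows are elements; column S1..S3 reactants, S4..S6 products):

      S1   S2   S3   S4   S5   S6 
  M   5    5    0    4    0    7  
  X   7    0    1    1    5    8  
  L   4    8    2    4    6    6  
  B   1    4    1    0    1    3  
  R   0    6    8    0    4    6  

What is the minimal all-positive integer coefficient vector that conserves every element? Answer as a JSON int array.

Coefficients: [4, 1, 2, 1, 1, 3]

M: 4·5+1·5+2·0 = 25 | 1·4+1·0+3·7 = 25
X: 4·7+1·0+2·1 = 30 | 1·1+1·5+3·8 = 30
L: 4·4+1·8+2·2 = 28 | 1·4+1·6+3·6 = 28
B: 4·1+1·4+2·1 = 10 | 1·0+1·1+3·3 = 10
R: 4·0+1·6+2·8 = 22 | 1·0+1·4+3·6 = 22
gcd(4,1,2,1,1,3) = 1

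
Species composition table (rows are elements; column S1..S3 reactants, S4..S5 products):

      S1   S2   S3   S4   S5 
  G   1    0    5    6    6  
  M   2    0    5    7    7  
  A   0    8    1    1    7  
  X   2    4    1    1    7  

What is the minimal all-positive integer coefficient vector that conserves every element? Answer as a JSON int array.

G: 6·1+3·0+6·5 = 36 | 2·6+4·6 = 36
M: 6·2+3·0+6·5 = 42 | 2·7+4·7 = 42
A: 6·0+3·8+6·1 = 30 | 2·1+4·7 = 30
X: 6·2+3·4+6·1 = 30 | 2·1+4·7 = 30
gcd(6,3,6,2,4) = 1

Coefficients: [6, 3, 6, 2, 4]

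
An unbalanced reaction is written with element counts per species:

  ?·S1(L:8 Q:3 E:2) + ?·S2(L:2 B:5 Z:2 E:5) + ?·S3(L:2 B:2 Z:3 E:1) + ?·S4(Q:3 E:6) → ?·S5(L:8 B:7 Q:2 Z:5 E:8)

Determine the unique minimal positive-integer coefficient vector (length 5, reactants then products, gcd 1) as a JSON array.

L: 3·8+6·2+6·2+1·0 = 48 | 6·8 = 48
B: 3·0+6·5+6·2+1·0 = 42 | 6·7 = 42
Q: 3·3+6·0+6·0+1·3 = 12 | 6·2 = 12
Z: 3·0+6·2+6·3+1·0 = 30 | 6·5 = 30
E: 3·2+6·5+6·1+1·6 = 48 | 6·8 = 48
gcd(3,6,6,1,6) = 1

Coefficients: [3, 6, 6, 1, 6]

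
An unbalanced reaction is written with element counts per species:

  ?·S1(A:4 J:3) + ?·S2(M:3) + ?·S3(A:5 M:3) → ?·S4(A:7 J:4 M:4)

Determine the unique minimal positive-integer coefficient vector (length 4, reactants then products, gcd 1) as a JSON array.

A: 4·4+3·0+1·5 = 21 | 3·7 = 21
J: 4·3+3·0+1·0 = 12 | 3·4 = 12
M: 4·0+3·3+1·3 = 12 | 3·4 = 12
gcd(4,3,1,3) = 1

Coefficients: [4, 3, 1, 3]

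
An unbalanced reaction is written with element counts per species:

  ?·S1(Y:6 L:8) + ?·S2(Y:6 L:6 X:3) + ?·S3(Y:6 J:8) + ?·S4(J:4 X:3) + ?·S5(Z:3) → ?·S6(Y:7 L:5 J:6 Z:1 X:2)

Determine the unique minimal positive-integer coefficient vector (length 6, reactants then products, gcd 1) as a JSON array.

Coefficients: [3, 1, 3, 3, 2, 6]

Y: 3·6+1·6+3·6+3·0+2·0 = 42 | 6·7 = 42
L: 3·8+1·6+3·0+3·0+2·0 = 30 | 6·5 = 30
J: 3·0+1·0+3·8+3·4+2·0 = 36 | 6·6 = 36
Z: 3·0+1·0+3·0+3·0+2·3 = 6 | 6·1 = 6
X: 3·0+1·3+3·0+3·3+2·0 = 12 | 6·2 = 12
gcd(3,1,3,3,2,6) = 1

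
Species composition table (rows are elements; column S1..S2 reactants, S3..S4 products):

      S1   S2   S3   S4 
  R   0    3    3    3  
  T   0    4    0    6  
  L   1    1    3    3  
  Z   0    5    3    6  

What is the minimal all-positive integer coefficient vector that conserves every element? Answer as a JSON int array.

R: 6·0+3·3 = 9 | 1·3+2·3 = 9
T: 6·0+3·4 = 12 | 1·0+2·6 = 12
L: 6·1+3·1 = 9 | 1·3+2·3 = 9
Z: 6·0+3·5 = 15 | 1·3+2·6 = 15
gcd(6,3,1,2) = 1

Coefficients: [6, 3, 1, 2]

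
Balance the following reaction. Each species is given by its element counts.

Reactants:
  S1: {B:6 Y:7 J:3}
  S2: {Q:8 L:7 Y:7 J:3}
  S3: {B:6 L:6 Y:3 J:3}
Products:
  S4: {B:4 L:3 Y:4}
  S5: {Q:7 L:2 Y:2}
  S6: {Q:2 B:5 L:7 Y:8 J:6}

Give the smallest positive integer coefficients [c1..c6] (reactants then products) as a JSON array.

Q: 3·0+5·8+4·0 = 40 | 3·0+4·7+6·2 = 40
B: 3·6+5·0+4·6 = 42 | 3·4+4·0+6·5 = 42
L: 3·0+5·7+4·6 = 59 | 3·3+4·2+6·7 = 59
Y: 3·7+5·7+4·3 = 68 | 3·4+4·2+6·8 = 68
J: 3·3+5·3+4·3 = 36 | 3·0+4·0+6·6 = 36
gcd(3,5,4,3,4,6) = 1

Coefficients: [3, 5, 4, 3, 4, 6]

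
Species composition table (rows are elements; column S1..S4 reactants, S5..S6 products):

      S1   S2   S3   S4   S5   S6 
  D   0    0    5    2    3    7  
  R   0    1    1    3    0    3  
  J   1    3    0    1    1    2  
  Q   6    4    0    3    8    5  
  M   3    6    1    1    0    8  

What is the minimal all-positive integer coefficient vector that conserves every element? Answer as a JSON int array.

Coefficients: [4, 1, 5, 1, 2, 3]

D: 4·0+1·0+5·5+1·2 = 27 | 2·3+3·7 = 27
R: 4·0+1·1+5·1+1·3 = 9 | 2·0+3·3 = 9
J: 4·1+1·3+5·0+1·1 = 8 | 2·1+3·2 = 8
Q: 4·6+1·4+5·0+1·3 = 31 | 2·8+3·5 = 31
M: 4·3+1·6+5·1+1·1 = 24 | 2·0+3·8 = 24
gcd(4,1,5,1,2,3) = 1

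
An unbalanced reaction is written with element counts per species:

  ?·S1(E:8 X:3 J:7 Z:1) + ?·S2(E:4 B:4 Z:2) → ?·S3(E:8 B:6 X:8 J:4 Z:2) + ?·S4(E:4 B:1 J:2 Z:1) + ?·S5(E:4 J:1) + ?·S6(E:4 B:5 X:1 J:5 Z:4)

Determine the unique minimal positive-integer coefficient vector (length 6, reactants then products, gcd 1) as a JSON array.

Coefficients: [3, 4, 1, 5, 2, 1]

E: 3·8+4·4 = 40 | 1·8+5·4+2·4+1·4 = 40
B: 3·0+4·4 = 16 | 1·6+5·1+2·0+1·5 = 16
X: 3·3+4·0 = 9 | 1·8+5·0+2·0+1·1 = 9
J: 3·7+4·0 = 21 | 1·4+5·2+2·1+1·5 = 21
Z: 3·1+4·2 = 11 | 1·2+5·1+2·0+1·4 = 11
gcd(3,4,1,5,2,1) = 1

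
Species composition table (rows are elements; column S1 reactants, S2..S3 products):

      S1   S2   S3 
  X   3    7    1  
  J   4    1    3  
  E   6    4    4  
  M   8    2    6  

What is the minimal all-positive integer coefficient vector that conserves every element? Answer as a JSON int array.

Coefficients: [4, 1, 5]

X: 4·3 = 12 | 1·7+5·1 = 12
J: 4·4 = 16 | 1·1+5·3 = 16
E: 4·6 = 24 | 1·4+5·4 = 24
M: 4·8 = 32 | 1·2+5·6 = 32
gcd(4,1,5) = 1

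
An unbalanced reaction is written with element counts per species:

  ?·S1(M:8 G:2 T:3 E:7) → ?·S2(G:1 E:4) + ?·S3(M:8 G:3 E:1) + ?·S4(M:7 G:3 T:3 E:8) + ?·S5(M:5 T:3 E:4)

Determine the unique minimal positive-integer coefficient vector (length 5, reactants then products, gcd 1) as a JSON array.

Coefficients: [6, 3, 2, 1, 5]

M: 6·8 = 48 | 3·0+2·8+1·7+5·5 = 48
G: 6·2 = 12 | 3·1+2·3+1·3+5·0 = 12
T: 6·3 = 18 | 3·0+2·0+1·3+5·3 = 18
E: 6·7 = 42 | 3·4+2·1+1·8+5·4 = 42
gcd(6,3,2,1,5) = 1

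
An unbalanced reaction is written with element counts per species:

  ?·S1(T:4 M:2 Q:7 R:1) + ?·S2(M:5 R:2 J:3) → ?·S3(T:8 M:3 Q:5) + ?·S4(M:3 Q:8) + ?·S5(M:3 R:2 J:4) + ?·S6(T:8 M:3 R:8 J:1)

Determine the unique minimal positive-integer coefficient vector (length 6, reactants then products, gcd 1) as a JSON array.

Coefficients: [6, 3, 2, 4, 2, 1]

T: 6·4+3·0 = 24 | 2·8+4·0+2·0+1·8 = 24
M: 6·2+3·5 = 27 | 2·3+4·3+2·3+1·3 = 27
Q: 6·7+3·0 = 42 | 2·5+4·8+2·0+1·0 = 42
R: 6·1+3·2 = 12 | 2·0+4·0+2·2+1·8 = 12
J: 6·0+3·3 = 9 | 2·0+4·0+2·4+1·1 = 9
gcd(6,3,2,4,2,1) = 1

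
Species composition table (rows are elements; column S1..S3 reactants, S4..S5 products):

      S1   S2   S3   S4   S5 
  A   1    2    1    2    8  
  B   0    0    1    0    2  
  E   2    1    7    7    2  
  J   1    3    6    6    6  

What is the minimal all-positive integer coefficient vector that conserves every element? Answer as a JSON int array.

Coefficients: [6, 4, 2, 4, 1]

A: 6·1+4·2+2·1 = 16 | 4·2+1·8 = 16
B: 6·0+4·0+2·1 = 2 | 4·0+1·2 = 2
E: 6·2+4·1+2·7 = 30 | 4·7+1·2 = 30
J: 6·1+4·3+2·6 = 30 | 4·6+1·6 = 30
gcd(6,4,2,4,1) = 1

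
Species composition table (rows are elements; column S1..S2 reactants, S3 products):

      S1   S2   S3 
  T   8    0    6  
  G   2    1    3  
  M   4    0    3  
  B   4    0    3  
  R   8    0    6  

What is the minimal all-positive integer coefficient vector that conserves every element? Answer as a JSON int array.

T: 3·8+6·0 = 24 | 4·6 = 24
G: 3·2+6·1 = 12 | 4·3 = 12
M: 3·4+6·0 = 12 | 4·3 = 12
B: 3·4+6·0 = 12 | 4·3 = 12
R: 3·8+6·0 = 24 | 4·6 = 24
gcd(3,6,4) = 1

Coefficients: [3, 6, 4]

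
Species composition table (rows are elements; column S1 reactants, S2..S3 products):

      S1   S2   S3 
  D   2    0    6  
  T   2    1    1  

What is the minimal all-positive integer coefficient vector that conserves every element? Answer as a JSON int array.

Coefficients: [3, 5, 1]

D: 3·2 = 6 | 5·0+1·6 = 6
T: 3·2 = 6 | 5·1+1·1 = 6
gcd(3,5,1) = 1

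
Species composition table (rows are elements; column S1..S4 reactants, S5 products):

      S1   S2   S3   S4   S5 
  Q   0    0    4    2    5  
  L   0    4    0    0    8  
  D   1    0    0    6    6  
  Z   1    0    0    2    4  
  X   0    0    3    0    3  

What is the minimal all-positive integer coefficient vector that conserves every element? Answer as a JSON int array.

Coefficients: [6, 4, 2, 1, 2]

Q: 6·0+4·0+2·4+1·2 = 10 | 2·5 = 10
L: 6·0+4·4+2·0+1·0 = 16 | 2·8 = 16
D: 6·1+4·0+2·0+1·6 = 12 | 2·6 = 12
Z: 6·1+4·0+2·0+1·2 = 8 | 2·4 = 8
X: 6·0+4·0+2·3+1·0 = 6 | 2·3 = 6
gcd(6,4,2,1,2) = 1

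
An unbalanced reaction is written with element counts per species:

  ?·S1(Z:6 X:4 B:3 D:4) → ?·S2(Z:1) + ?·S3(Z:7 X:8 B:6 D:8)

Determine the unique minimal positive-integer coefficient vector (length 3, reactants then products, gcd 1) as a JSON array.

Coefficients: [2, 5, 1]

Z: 2·6 = 12 | 5·1+1·7 = 12
X: 2·4 = 8 | 5·0+1·8 = 8
B: 2·3 = 6 | 5·0+1·6 = 6
D: 2·4 = 8 | 5·0+1·8 = 8
gcd(2,5,1) = 1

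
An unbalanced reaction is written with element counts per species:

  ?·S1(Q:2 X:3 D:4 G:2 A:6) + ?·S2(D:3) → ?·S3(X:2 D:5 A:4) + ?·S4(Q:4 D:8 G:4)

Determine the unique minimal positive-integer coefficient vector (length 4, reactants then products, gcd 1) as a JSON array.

Q: 2·2+5·0 = 4 | 3·0+1·4 = 4
X: 2·3+5·0 = 6 | 3·2+1·0 = 6
D: 2·4+5·3 = 23 | 3·5+1·8 = 23
G: 2·2+5·0 = 4 | 3·0+1·4 = 4
A: 2·6+5·0 = 12 | 3·4+1·0 = 12
gcd(2,5,3,1) = 1

Coefficients: [2, 5, 3, 1]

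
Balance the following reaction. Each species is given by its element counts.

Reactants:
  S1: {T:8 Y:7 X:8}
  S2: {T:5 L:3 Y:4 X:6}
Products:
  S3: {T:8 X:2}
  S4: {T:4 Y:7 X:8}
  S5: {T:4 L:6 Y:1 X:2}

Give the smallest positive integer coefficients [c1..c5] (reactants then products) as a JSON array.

T: 3·8+4·5 = 44 | 2·8+5·4+2·4 = 44
L: 3·0+4·3 = 12 | 2·0+5·0+2·6 = 12
Y: 3·7+4·4 = 37 | 2·0+5·7+2·1 = 37
X: 3·8+4·6 = 48 | 2·2+5·8+2·2 = 48
gcd(3,4,2,5,2) = 1

Coefficients: [3, 4, 2, 5, 2]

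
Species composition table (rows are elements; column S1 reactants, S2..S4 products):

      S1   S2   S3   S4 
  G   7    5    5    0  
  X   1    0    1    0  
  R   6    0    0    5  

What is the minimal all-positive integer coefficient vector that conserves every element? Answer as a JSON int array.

Coefficients: [5, 2, 5, 6]

G: 5·7 = 35 | 2·5+5·5+6·0 = 35
X: 5·1 = 5 | 2·0+5·1+6·0 = 5
R: 5·6 = 30 | 2·0+5·0+6·5 = 30
gcd(5,2,5,6) = 1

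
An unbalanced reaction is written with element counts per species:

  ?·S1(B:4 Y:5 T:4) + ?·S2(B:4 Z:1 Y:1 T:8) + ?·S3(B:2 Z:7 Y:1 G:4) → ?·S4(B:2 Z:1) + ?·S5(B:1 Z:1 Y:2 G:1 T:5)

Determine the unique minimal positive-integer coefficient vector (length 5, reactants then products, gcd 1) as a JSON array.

B: 1·4+2·4+1·2 = 14 | 5·2+4·1 = 14
Z: 1·0+2·1+1·7 = 9 | 5·1+4·1 = 9
Y: 1·5+2·1+1·1 = 8 | 5·0+4·2 = 8
G: 1·0+2·0+1·4 = 4 | 5·0+4·1 = 4
T: 1·4+2·8+1·0 = 20 | 5·0+4·5 = 20
gcd(1,2,1,5,4) = 1

Coefficients: [1, 2, 1, 5, 4]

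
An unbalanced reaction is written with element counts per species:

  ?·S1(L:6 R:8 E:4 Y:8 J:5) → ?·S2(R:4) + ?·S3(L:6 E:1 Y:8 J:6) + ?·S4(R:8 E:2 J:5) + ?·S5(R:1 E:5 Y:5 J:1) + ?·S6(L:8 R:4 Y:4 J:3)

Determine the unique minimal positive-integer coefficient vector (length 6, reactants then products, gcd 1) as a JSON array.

Coefficients: [6, 6, 2, 1, 4, 3]

L: 6·6 = 36 | 6·0+2·6+1·0+4·0+3·8 = 36
R: 6·8 = 48 | 6·4+2·0+1·8+4·1+3·4 = 48
E: 6·4 = 24 | 6·0+2·1+1·2+4·5+3·0 = 24
Y: 6·8 = 48 | 6·0+2·8+1·0+4·5+3·4 = 48
J: 6·5 = 30 | 6·0+2·6+1·5+4·1+3·3 = 30
gcd(6,6,2,1,4,3) = 1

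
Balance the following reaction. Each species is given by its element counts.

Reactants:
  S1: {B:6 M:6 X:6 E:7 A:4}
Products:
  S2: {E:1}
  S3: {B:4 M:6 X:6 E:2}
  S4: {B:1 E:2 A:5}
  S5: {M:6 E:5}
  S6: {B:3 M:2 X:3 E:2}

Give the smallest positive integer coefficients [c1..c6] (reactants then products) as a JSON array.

B: 5·6 = 30 | 6·0+2·4+4·1+1·0+6·3 = 30
M: 5·6 = 30 | 6·0+2·6+4·0+1·6+6·2 = 30
X: 5·6 = 30 | 6·0+2·6+4·0+1·0+6·3 = 30
E: 5·7 = 35 | 6·1+2·2+4·2+1·5+6·2 = 35
A: 5·4 = 20 | 6·0+2·0+4·5+1·0+6·0 = 20
gcd(5,6,2,4,1,6) = 1

Coefficients: [5, 6, 2, 4, 1, 6]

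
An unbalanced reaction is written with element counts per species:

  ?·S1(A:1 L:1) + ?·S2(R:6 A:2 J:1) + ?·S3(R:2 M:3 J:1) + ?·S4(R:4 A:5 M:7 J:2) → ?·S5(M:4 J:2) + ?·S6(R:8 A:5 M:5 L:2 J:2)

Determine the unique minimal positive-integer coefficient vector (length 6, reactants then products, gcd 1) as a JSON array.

R: 6·0+2·6+4·2+1·4 = 24 | 1·0+3·8 = 24
A: 6·1+2·2+4·0+1·5 = 15 | 1·0+3·5 = 15
M: 6·0+2·0+4·3+1·7 = 19 | 1·4+3·5 = 19
L: 6·1+2·0+4·0+1·0 = 6 | 1·0+3·2 = 6
J: 6·0+2·1+4·1+1·2 = 8 | 1·2+3·2 = 8
gcd(6,2,4,1,1,3) = 1

Coefficients: [6, 2, 4, 1, 1, 3]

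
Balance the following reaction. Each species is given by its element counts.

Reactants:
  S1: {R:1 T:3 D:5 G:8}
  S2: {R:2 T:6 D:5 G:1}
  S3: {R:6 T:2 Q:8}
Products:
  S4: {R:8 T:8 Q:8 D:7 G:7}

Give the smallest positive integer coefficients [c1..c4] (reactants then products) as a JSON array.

R: 4·1+3·2+5·6 = 40 | 5·8 = 40
T: 4·3+3·6+5·2 = 40 | 5·8 = 40
Q: 4·0+3·0+5·8 = 40 | 5·8 = 40
D: 4·5+3·5+5·0 = 35 | 5·7 = 35
G: 4·8+3·1+5·0 = 35 | 5·7 = 35
gcd(4,3,5,5) = 1

Coefficients: [4, 3, 5, 5]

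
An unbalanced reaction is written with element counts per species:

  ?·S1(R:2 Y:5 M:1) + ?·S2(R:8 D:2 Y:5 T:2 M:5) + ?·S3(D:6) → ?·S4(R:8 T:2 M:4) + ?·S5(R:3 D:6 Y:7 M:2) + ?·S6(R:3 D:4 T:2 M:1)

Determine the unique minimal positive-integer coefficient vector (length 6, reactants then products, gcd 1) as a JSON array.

R: 5·2+2·8+5·0 = 26 | 1·8+5·3+1·3 = 26
D: 5·0+2·2+5·6 = 34 | 1·0+5·6+1·4 = 34
Y: 5·5+2·5+5·0 = 35 | 1·0+5·7+1·0 = 35
T: 5·0+2·2+5·0 = 4 | 1·2+5·0+1·2 = 4
M: 5·1+2·5+5·0 = 15 | 1·4+5·2+1·1 = 15
gcd(5,2,5,1,5,1) = 1

Coefficients: [5, 2, 5, 1, 5, 1]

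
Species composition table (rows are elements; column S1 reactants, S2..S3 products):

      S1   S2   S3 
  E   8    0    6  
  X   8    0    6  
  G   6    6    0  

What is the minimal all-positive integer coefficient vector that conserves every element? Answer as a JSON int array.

Coefficients: [3, 3, 4]

E: 3·8 = 24 | 3·0+4·6 = 24
X: 3·8 = 24 | 3·0+4·6 = 24
G: 3·6 = 18 | 3·6+4·0 = 18
gcd(3,3,4) = 1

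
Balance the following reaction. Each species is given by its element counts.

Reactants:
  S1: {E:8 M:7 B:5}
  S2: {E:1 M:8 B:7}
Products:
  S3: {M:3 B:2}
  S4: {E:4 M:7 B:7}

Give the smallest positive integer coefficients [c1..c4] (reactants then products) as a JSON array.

E: 1·8+4·1 = 12 | 6·0+3·4 = 12
M: 1·7+4·8 = 39 | 6·3+3·7 = 39
B: 1·5+4·7 = 33 | 6·2+3·7 = 33
gcd(1,4,6,3) = 1

Coefficients: [1, 4, 6, 3]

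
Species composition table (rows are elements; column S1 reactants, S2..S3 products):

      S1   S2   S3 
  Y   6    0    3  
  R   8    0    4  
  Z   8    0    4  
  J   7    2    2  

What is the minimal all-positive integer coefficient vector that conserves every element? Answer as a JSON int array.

Coefficients: [2, 3, 4]

Y: 2·6 = 12 | 3·0+4·3 = 12
R: 2·8 = 16 | 3·0+4·4 = 16
Z: 2·8 = 16 | 3·0+4·4 = 16
J: 2·7 = 14 | 3·2+4·2 = 14
gcd(2,3,4) = 1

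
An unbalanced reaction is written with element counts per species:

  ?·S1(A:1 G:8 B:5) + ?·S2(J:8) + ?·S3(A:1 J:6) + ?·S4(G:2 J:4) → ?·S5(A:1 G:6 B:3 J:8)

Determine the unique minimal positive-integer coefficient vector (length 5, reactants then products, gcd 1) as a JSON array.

Coefficients: [3, 2, 2, 3, 5]

A: 3·1+2·0+2·1+3·0 = 5 | 5·1 = 5
G: 3·8+2·0+2·0+3·2 = 30 | 5·6 = 30
B: 3·5+2·0+2·0+3·0 = 15 | 5·3 = 15
J: 3·0+2·8+2·6+3·4 = 40 | 5·8 = 40
gcd(3,2,2,3,5) = 1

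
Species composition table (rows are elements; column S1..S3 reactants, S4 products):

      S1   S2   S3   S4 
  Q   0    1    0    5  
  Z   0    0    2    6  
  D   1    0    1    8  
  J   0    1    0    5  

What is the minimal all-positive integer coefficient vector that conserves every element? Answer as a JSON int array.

Coefficients: [5, 5, 3, 1]

Q: 5·0+5·1+3·0 = 5 | 1·5 = 5
Z: 5·0+5·0+3·2 = 6 | 1·6 = 6
D: 5·1+5·0+3·1 = 8 | 1·8 = 8
J: 5·0+5·1+3·0 = 5 | 1·5 = 5
gcd(5,5,3,1) = 1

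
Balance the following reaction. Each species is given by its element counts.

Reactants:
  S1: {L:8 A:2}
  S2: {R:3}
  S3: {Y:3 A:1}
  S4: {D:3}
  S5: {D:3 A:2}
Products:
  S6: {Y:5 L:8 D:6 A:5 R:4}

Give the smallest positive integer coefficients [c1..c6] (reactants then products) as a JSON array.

Y: 3·0+4·0+5·3+4·0+2·0 = 15 | 3·5 = 15
L: 3·8+4·0+5·0+4·0+2·0 = 24 | 3·8 = 24
D: 3·0+4·0+5·0+4·3+2·3 = 18 | 3·6 = 18
A: 3·2+4·0+5·1+4·0+2·2 = 15 | 3·5 = 15
R: 3·0+4·3+5·0+4·0+2·0 = 12 | 3·4 = 12
gcd(3,4,5,4,2,3) = 1

Coefficients: [3, 4, 5, 4, 2, 3]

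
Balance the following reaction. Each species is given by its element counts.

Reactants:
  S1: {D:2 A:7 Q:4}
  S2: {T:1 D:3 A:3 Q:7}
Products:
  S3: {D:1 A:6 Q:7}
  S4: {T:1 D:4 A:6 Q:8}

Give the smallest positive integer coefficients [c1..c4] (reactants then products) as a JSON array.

Coefficients: [3, 5, 1, 5]

T: 3·0+5·1 = 5 | 1·0+5·1 = 5
D: 3·2+5·3 = 21 | 1·1+5·4 = 21
A: 3·7+5·3 = 36 | 1·6+5·6 = 36
Q: 3·4+5·7 = 47 | 1·7+5·8 = 47
gcd(3,5,1,5) = 1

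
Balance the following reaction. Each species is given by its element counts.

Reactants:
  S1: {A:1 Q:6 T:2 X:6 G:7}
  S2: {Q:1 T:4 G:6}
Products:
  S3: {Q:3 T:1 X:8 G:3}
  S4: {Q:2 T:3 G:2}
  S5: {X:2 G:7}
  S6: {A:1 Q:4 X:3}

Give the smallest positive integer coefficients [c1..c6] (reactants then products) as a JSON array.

A: 6·1+1·0 = 6 | 1·0+5·0+5·0+6·1 = 6
Q: 6·6+1·1 = 37 | 1·3+5·2+5·0+6·4 = 37
T: 6·2+1·4 = 16 | 1·1+5·3+5·0+6·0 = 16
X: 6·6+1·0 = 36 | 1·8+5·0+5·2+6·3 = 36
G: 6·7+1·6 = 48 | 1·3+5·2+5·7+6·0 = 48
gcd(6,1,1,5,5,6) = 1

Coefficients: [6, 1, 1, 5, 5, 6]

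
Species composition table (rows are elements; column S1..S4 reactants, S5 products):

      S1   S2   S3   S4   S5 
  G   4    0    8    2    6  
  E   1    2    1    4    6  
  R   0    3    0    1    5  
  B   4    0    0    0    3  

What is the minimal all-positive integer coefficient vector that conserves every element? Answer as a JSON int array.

Coefficients: [3, 6, 1, 2, 4]

G: 3·4+6·0+1·8+2·2 = 24 | 4·6 = 24
E: 3·1+6·2+1·1+2·4 = 24 | 4·6 = 24
R: 3·0+6·3+1·0+2·1 = 20 | 4·5 = 20
B: 3·4+6·0+1·0+2·0 = 12 | 4·3 = 12
gcd(3,6,1,2,4) = 1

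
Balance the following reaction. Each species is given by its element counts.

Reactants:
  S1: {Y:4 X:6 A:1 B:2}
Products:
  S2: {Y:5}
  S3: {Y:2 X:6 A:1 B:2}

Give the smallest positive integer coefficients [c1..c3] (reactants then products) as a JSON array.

Coefficients: [5, 2, 5]

Y: 5·4 = 20 | 2·5+5·2 = 20
X: 5·6 = 30 | 2·0+5·6 = 30
A: 5·1 = 5 | 2·0+5·1 = 5
B: 5·2 = 10 | 2·0+5·2 = 10
gcd(5,2,5) = 1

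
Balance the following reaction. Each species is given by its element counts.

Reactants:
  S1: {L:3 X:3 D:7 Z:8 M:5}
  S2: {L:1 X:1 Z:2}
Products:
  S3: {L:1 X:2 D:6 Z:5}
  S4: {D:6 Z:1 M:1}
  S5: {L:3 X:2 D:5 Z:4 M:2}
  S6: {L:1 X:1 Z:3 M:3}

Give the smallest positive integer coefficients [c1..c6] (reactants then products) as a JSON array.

Coefficients: [4, 1, 2, 1, 2, 5]

L: 4·3+1·1 = 13 | 2·1+1·0+2·3+5·1 = 13
X: 4·3+1·1 = 13 | 2·2+1·0+2·2+5·1 = 13
D: 4·7+1·0 = 28 | 2·6+1·6+2·5+5·0 = 28
Z: 4·8+1·2 = 34 | 2·5+1·1+2·4+5·3 = 34
M: 4·5+1·0 = 20 | 2·0+1·1+2·2+5·3 = 20
gcd(4,1,2,1,2,5) = 1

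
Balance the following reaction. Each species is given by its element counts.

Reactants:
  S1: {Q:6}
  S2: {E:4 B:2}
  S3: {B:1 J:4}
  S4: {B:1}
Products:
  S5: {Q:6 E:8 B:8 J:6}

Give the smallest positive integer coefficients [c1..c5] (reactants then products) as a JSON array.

Q: 2·6+4·0+3·0+5·0 = 12 | 2·6 = 12
E: 2·0+4·4+3·0+5·0 = 16 | 2·8 = 16
B: 2·0+4·2+3·1+5·1 = 16 | 2·8 = 16
J: 2·0+4·0+3·4+5·0 = 12 | 2·6 = 12
gcd(2,4,3,5,2) = 1

Coefficients: [2, 4, 3, 5, 2]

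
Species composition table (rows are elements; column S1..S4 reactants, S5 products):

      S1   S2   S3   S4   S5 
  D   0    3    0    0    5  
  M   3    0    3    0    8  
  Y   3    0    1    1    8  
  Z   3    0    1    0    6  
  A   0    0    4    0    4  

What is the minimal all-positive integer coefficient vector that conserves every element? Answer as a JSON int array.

Coefficients: [5, 5, 3, 6, 3]

D: 5·0+5·3+3·0+6·0 = 15 | 3·5 = 15
M: 5·3+5·0+3·3+6·0 = 24 | 3·8 = 24
Y: 5·3+5·0+3·1+6·1 = 24 | 3·8 = 24
Z: 5·3+5·0+3·1+6·0 = 18 | 3·6 = 18
A: 5·0+5·0+3·4+6·0 = 12 | 3·4 = 12
gcd(5,5,3,6,3) = 1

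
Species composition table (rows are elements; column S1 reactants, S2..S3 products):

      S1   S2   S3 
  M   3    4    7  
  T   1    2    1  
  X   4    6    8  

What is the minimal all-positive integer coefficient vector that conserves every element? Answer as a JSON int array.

M: 5·3 = 15 | 2·4+1·7 = 15
T: 5·1 = 5 | 2·2+1·1 = 5
X: 5·4 = 20 | 2·6+1·8 = 20
gcd(5,2,1) = 1

Coefficients: [5, 2, 1]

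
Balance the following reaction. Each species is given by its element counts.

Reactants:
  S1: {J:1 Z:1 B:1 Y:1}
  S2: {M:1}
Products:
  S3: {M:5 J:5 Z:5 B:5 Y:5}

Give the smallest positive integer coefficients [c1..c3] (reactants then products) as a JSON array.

M: 5·0+5·1 = 5 | 1·5 = 5
J: 5·1+5·0 = 5 | 1·5 = 5
Z: 5·1+5·0 = 5 | 1·5 = 5
B: 5·1+5·0 = 5 | 1·5 = 5
Y: 5·1+5·0 = 5 | 1·5 = 5
gcd(5,5,1) = 1

Coefficients: [5, 5, 1]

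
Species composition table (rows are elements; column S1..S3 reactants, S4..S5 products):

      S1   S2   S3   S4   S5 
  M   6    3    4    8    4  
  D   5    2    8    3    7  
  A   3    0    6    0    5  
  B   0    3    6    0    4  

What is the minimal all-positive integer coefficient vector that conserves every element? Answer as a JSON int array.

Coefficients: [3, 2, 1, 2, 3]

M: 3·6+2·3+1·4 = 28 | 2·8+3·4 = 28
D: 3·5+2·2+1·8 = 27 | 2·3+3·7 = 27
A: 3·3+2·0+1·6 = 15 | 2·0+3·5 = 15
B: 3·0+2·3+1·6 = 12 | 2·0+3·4 = 12
gcd(3,2,1,2,3) = 1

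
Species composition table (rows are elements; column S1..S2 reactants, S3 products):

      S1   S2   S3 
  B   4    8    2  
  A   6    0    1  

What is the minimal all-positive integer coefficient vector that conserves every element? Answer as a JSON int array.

Coefficients: [1, 1, 6]

B: 1·4+1·8 = 12 | 6·2 = 12
A: 1·6+1·0 = 6 | 6·1 = 6
gcd(1,1,6) = 1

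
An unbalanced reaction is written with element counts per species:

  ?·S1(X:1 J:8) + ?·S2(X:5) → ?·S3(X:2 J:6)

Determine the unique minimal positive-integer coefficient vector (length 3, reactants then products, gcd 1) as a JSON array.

Coefficients: [3, 1, 4]

X: 3·1+1·5 = 8 | 4·2 = 8
J: 3·8+1·0 = 24 | 4·6 = 24
gcd(3,1,4) = 1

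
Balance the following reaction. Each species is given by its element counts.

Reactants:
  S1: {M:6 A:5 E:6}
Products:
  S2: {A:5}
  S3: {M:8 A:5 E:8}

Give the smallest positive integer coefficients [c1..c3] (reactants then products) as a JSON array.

M: 4·6 = 24 | 1·0+3·8 = 24
A: 4·5 = 20 | 1·5+3·5 = 20
E: 4·6 = 24 | 1·0+3·8 = 24
gcd(4,1,3) = 1

Coefficients: [4, 1, 3]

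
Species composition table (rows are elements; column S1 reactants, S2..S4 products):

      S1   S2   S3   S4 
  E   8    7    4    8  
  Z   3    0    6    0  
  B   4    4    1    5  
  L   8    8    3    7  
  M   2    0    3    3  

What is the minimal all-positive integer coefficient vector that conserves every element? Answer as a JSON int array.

Coefficients: [6, 4, 3, 1]

E: 6·8 = 48 | 4·7+3·4+1·8 = 48
Z: 6·3 = 18 | 4·0+3·6+1·0 = 18
B: 6·4 = 24 | 4·4+3·1+1·5 = 24
L: 6·8 = 48 | 4·8+3·3+1·7 = 48
M: 6·2 = 12 | 4·0+3·3+1·3 = 12
gcd(6,4,3,1) = 1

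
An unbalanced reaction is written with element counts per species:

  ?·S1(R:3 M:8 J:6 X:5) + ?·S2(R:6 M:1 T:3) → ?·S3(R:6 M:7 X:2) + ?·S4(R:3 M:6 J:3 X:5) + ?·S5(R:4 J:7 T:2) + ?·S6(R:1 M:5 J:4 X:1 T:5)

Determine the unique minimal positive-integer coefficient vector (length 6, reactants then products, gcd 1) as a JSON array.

Coefficients: [5, 3, 2, 4, 2, 1]

R: 5·3+3·6 = 33 | 2·6+4·3+2·4+1·1 = 33
M: 5·8+3·1 = 43 | 2·7+4·6+2·0+1·5 = 43
J: 5·6+3·0 = 30 | 2·0+4·3+2·7+1·4 = 30
X: 5·5+3·0 = 25 | 2·2+4·5+2·0+1·1 = 25
T: 5·0+3·3 = 9 | 2·0+4·0+2·2+1·5 = 9
gcd(5,3,2,4,2,1) = 1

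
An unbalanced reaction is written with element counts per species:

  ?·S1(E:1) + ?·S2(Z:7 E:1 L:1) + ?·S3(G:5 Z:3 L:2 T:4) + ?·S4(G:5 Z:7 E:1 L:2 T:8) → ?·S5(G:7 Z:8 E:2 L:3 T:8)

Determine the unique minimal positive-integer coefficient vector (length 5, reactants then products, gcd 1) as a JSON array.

Coefficients: [6, 1, 4, 3, 5]

G: 6·0+1·0+4·5+3·5 = 35 | 5·7 = 35
Z: 6·0+1·7+4·3+3·7 = 40 | 5·8 = 40
E: 6·1+1·1+4·0+3·1 = 10 | 5·2 = 10
L: 6·0+1·1+4·2+3·2 = 15 | 5·3 = 15
T: 6·0+1·0+4·4+3·8 = 40 | 5·8 = 40
gcd(6,1,4,3,5) = 1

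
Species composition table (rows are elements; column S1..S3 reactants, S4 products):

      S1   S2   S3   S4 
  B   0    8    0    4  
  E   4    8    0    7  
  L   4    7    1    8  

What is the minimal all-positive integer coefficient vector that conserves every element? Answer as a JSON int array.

B: 3·0+2·8+6·0 = 16 | 4·4 = 16
E: 3·4+2·8+6·0 = 28 | 4·7 = 28
L: 3·4+2·7+6·1 = 32 | 4·8 = 32
gcd(3,2,6,4) = 1

Coefficients: [3, 2, 6, 4]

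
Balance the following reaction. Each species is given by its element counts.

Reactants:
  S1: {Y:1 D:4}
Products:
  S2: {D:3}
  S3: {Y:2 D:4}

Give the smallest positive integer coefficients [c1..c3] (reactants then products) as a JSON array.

Coefficients: [6, 4, 3]

Y: 6·1 = 6 | 4·0+3·2 = 6
D: 6·4 = 24 | 4·3+3·4 = 24
gcd(6,4,3) = 1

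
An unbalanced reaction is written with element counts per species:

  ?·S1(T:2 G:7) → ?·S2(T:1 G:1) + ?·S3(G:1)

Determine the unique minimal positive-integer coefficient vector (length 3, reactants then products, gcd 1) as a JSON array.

T: 1·2 = 2 | 2·1+5·0 = 2
G: 1·7 = 7 | 2·1+5·1 = 7
gcd(1,2,5) = 1

Coefficients: [1, 2, 5]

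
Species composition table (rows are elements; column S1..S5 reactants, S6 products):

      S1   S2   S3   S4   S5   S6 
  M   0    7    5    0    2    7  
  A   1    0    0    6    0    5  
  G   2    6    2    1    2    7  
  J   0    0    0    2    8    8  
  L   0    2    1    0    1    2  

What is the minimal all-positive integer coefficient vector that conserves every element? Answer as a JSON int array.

Coefficients: [6, 1, 5, 4, 5, 6]

M: 6·0+1·7+5·5+4·0+5·2 = 42 | 6·7 = 42
A: 6·1+1·0+5·0+4·6+5·0 = 30 | 6·5 = 30
G: 6·2+1·6+5·2+4·1+5·2 = 42 | 6·7 = 42
J: 6·0+1·0+5·0+4·2+5·8 = 48 | 6·8 = 48
L: 6·0+1·2+5·1+4·0+5·1 = 12 | 6·2 = 12
gcd(6,1,5,4,5,6) = 1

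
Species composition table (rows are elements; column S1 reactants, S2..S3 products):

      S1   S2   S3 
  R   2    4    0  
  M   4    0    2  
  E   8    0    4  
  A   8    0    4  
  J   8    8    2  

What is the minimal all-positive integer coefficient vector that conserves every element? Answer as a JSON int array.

R: 2·2 = 4 | 1·4+4·0 = 4
M: 2·4 = 8 | 1·0+4·2 = 8
E: 2·8 = 16 | 1·0+4·4 = 16
A: 2·8 = 16 | 1·0+4·4 = 16
J: 2·8 = 16 | 1·8+4·2 = 16
gcd(2,1,4) = 1

Coefficients: [2, 1, 4]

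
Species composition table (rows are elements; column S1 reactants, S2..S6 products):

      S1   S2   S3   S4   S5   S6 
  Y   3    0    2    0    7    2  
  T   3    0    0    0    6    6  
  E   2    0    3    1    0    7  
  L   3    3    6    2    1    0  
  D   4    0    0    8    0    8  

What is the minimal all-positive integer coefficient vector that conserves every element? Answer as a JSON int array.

Coefficients: [6, 2, 1, 2, 2, 1]

Y: 6·3 = 18 | 2·0+1·2+2·0+2·7+1·2 = 18
T: 6·3 = 18 | 2·0+1·0+2·0+2·6+1·6 = 18
E: 6·2 = 12 | 2·0+1·3+2·1+2·0+1·7 = 12
L: 6·3 = 18 | 2·3+1·6+2·2+2·1+1·0 = 18
D: 6·4 = 24 | 2·0+1·0+2·8+2·0+1·8 = 24
gcd(6,2,1,2,2,1) = 1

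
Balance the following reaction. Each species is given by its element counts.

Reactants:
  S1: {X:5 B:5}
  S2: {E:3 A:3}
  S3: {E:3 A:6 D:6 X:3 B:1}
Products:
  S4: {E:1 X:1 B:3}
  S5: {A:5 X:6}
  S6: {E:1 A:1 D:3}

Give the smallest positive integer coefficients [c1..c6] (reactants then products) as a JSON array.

E: 3·0+1·3+3·3 = 12 | 6·1+3·0+6·1 = 12
A: 3·0+1·3+3·6 = 21 | 6·0+3·5+6·1 = 21
D: 3·0+1·0+3·6 = 18 | 6·0+3·0+6·3 = 18
X: 3·5+1·0+3·3 = 24 | 6·1+3·6+6·0 = 24
B: 3·5+1·0+3·1 = 18 | 6·3+3·0+6·0 = 18
gcd(3,1,3,6,3,6) = 1

Coefficients: [3, 1, 3, 6, 3, 6]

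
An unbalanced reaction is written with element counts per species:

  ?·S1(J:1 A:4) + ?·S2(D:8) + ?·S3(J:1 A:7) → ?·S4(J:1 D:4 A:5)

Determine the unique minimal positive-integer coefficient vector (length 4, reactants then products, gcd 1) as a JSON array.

Coefficients: [4, 3, 2, 6]

J: 4·1+3·0+2·1 = 6 | 6·1 = 6
D: 4·0+3·8+2·0 = 24 | 6·4 = 24
A: 4·4+3·0+2·7 = 30 | 6·5 = 30
gcd(4,3,2,6) = 1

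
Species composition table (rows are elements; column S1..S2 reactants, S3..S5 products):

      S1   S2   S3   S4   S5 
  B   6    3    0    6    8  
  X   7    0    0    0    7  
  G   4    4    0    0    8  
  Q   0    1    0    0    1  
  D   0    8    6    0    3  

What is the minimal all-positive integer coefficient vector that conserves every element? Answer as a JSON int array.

B: 6·6+6·3 = 54 | 5·0+1·6+6·8 = 54
X: 6·7+6·0 = 42 | 5·0+1·0+6·7 = 42
G: 6·4+6·4 = 48 | 5·0+1·0+6·8 = 48
Q: 6·0+6·1 = 6 | 5·0+1·0+6·1 = 6
D: 6·0+6·8 = 48 | 5·6+1·0+6·3 = 48
gcd(6,6,5,1,6) = 1

Coefficients: [6, 6, 5, 1, 6]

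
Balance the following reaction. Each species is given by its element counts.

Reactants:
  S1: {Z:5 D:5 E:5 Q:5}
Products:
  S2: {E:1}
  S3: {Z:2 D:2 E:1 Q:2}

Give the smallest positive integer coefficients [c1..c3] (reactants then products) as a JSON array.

Coefficients: [2, 5, 5]

Z: 2·5 = 10 | 5·0+5·2 = 10
D: 2·5 = 10 | 5·0+5·2 = 10
E: 2·5 = 10 | 5·1+5·1 = 10
Q: 2·5 = 10 | 5·0+5·2 = 10
gcd(2,5,5) = 1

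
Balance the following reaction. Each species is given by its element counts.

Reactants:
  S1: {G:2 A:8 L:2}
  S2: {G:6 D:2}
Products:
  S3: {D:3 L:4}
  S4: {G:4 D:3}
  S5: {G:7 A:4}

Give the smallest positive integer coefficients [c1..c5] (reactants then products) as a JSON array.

Coefficients: [2, 6, 1, 3, 4]

G: 2·2+6·6 = 40 | 1·0+3·4+4·7 = 40
A: 2·8+6·0 = 16 | 1·0+3·0+4·4 = 16
D: 2·0+6·2 = 12 | 1·3+3·3+4·0 = 12
L: 2·2+6·0 = 4 | 1·4+3·0+4·0 = 4
gcd(2,6,1,3,4) = 1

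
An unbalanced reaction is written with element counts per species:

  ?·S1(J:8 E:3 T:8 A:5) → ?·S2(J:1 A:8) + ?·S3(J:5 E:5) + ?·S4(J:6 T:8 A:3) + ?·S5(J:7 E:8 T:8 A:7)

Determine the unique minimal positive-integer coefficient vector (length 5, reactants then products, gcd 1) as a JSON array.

Coefficients: [6, 1, 2, 5, 1]

J: 6·8 = 48 | 1·1+2·5+5·6+1·7 = 48
E: 6·3 = 18 | 1·0+2·5+5·0+1·8 = 18
T: 6·8 = 48 | 1·0+2·0+5·8+1·8 = 48
A: 6·5 = 30 | 1·8+2·0+5·3+1·7 = 30
gcd(6,1,2,5,1) = 1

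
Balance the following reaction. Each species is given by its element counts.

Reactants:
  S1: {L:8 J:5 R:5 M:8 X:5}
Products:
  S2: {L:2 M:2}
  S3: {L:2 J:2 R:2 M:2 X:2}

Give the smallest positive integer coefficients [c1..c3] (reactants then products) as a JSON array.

L: 2·8 = 16 | 3·2+5·2 = 16
J: 2·5 = 10 | 3·0+5·2 = 10
R: 2·5 = 10 | 3·0+5·2 = 10
M: 2·8 = 16 | 3·2+5·2 = 16
X: 2·5 = 10 | 3·0+5·2 = 10
gcd(2,3,5) = 1

Coefficients: [2, 3, 5]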